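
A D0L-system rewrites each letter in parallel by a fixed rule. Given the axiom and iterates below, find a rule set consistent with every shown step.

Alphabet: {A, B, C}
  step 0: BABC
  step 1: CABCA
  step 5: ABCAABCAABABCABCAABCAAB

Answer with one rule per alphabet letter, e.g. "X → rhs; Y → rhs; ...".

A->AB, B->C, C->A

  step 0 ⇒ step 1: BABC ⇒ C·AB·C·A
    A ↦ AB
    B ↦ C
    C ↦ A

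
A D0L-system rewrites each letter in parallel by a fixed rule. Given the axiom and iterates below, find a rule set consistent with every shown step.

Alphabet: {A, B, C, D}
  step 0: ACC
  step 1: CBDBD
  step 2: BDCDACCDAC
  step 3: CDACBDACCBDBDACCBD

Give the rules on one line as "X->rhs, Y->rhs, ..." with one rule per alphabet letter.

  step 2 ⇒ step 3: BDCDACCDAC ⇒ CD·AC·BD·AC·C·BD·BD·AC·C·BD
    A ↦ C
    B ↦ CD
    C ↦ BD
    D ↦ AC

A->C, B->CD, C->BD, D->AC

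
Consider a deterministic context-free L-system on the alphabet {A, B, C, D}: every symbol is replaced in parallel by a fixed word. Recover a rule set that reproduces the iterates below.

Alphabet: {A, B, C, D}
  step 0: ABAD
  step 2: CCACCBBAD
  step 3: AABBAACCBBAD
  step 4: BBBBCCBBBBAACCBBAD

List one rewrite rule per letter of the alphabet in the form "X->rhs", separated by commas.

A->BB, B->C, C->A, D->AD

  step 3 ⇒ step 4: AABBAACCBBAD ⇒ BB·BB·C·C·BB·BB·A·A·C·C·BB·AD
    A ↦ BB
    B ↦ C
    C ↦ A
    D ↦ AD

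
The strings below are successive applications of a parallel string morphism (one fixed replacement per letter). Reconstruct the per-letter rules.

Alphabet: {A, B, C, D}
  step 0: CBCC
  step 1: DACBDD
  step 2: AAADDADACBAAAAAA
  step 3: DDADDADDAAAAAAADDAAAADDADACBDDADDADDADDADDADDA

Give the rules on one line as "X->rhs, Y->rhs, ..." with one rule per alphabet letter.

  step 2 ⇒ step 3: AAADDADACBAAAAAA ⇒ DDA·DDA·DDA·AAA·AAA·DDA·AAA·DDA·D·ACB·DDA·DDA·DDA·DDA·DDA·DDA
    A ↦ DDA
    B ↦ ACB
    C ↦ D
    D ↦ AAA

A->DDA, B->ACB, C->D, D->AAA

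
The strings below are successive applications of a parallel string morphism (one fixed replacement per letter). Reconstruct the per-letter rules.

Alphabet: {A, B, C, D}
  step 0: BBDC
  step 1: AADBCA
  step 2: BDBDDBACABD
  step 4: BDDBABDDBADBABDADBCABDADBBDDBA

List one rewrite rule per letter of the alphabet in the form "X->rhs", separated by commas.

A->BD, B->A, C->CA, D->DB

  step 1 ⇒ step 2: AADBCA ⇒ BD·BD·DB·A·CA·BD
    A ↦ BD
    B ↦ A
    C ↦ CA
    D ↦ DB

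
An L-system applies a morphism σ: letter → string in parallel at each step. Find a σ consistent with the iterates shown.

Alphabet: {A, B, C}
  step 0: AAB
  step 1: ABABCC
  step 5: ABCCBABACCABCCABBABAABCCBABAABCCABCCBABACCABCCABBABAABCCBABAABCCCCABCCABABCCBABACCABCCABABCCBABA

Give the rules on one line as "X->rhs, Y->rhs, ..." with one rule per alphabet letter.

A->AB, B->CC, C->BA

  step 0 ⇒ step 1: AAB ⇒ AB·AB·CC
    A ↦ AB
    B ↦ CC
    C ↦ BA  (constrained at step 1)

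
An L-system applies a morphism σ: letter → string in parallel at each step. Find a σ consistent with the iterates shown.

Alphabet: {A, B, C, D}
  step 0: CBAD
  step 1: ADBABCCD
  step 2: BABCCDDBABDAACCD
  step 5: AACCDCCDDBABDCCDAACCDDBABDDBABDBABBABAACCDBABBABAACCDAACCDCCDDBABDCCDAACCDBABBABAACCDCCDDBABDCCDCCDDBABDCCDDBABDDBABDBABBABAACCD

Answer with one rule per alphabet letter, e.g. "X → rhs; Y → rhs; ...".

A->BAB, B->D, C->A, D->CCD

  step 1 ⇒ step 2: ADBABCCD ⇒ BAB·CCD·D·BAB·D·A·A·CCD
    A ↦ BAB
    B ↦ D
    C ↦ A
    D ↦ CCD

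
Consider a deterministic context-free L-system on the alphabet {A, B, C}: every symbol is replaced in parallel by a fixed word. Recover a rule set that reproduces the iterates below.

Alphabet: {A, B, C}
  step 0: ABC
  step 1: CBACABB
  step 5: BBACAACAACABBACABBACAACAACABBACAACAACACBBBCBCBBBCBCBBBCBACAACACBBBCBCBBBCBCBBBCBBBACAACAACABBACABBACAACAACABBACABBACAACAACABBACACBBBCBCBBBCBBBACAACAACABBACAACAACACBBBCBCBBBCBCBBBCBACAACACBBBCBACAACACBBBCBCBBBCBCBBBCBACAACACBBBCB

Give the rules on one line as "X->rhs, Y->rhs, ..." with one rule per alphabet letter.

  step 0 ⇒ step 1: ABC ⇒ CB·ACA·BB
    A ↦ CB
    B ↦ ACA
    C ↦ BB

A->CB, B->ACA, C->BB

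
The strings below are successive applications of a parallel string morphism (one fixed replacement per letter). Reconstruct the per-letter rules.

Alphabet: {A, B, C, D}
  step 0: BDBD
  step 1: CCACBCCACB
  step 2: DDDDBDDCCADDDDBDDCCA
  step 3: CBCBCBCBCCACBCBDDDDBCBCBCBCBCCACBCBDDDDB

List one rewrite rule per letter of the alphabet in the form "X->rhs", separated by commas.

  step 2 ⇒ step 3: DDDDBDDCCADDDDBDDCCA ⇒ CB·CB·CB·CB·CCA·CB·CB·DD·DD·B·CB·CB·CB·CB·CCA·CB·CB·DD·DD·B
    A ↦ B
    B ↦ CCA
    C ↦ DD
    D ↦ CB

A->B, B->CCA, C->DD, D->CB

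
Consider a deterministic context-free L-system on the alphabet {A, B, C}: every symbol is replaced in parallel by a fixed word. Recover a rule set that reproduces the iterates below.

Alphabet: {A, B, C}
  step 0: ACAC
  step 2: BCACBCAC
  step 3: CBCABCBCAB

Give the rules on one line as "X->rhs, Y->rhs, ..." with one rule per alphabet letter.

  step 2 ⇒ step 3: BCACBCAC ⇒ C·B·CA·B·C·B·CA·B
    A ↦ CA
    B ↦ C
    C ↦ B

A->CA, B->C, C->B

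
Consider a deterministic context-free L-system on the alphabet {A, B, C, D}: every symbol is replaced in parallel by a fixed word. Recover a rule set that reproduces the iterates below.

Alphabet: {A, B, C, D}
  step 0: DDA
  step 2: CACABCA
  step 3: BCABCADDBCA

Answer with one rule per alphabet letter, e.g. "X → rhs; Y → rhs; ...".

  step 2 ⇒ step 3: CACABCA ⇒ B·CA·B·CA·DD·B·CA
    A ↦ CA
    B ↦ DD
    C ↦ B
    D ↦ A  (constrained at step 0)

A->CA, B->DD, C->B, D->A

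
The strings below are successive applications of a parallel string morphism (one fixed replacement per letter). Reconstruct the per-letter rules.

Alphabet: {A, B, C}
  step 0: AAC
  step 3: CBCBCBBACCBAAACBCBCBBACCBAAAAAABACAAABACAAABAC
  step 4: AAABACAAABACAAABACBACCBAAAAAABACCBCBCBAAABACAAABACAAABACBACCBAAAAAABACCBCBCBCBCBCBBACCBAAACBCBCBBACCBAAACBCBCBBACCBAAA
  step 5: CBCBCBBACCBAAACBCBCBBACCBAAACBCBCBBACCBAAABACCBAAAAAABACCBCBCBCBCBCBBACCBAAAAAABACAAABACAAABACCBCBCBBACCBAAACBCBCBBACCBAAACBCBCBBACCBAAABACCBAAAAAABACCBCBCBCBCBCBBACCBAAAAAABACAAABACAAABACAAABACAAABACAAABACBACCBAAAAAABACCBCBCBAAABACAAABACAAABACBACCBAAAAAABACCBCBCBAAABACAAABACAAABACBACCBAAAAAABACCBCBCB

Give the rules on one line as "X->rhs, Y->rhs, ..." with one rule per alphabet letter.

A->CB, B->BAC, C->AAA

  step 4 ⇒ step 5: AAABACAAABACAAABACBACCBAAAAAABACCBCBCBAAABACAAABACAAABACBACCBAAAAAABACCBCBCBCBCBCBBACCBAAACBCBCBBACCBAAACBCBCBBACCBAAA ⇒ CB·CB·CB·BAC·CB·AAA·CB·CB·CB·BAC·CB·AAA·CB·CB·CB·BAC·CB·AAA·BAC·CB·AAA·AAA·BAC·CB·CB·CB·CB·CB·CB·BAC·CB·AAA·AAA·BAC·AAA·BAC·AAA·BAC·CB·CB·CB·BAC·CB·AAA·CB·CB·CB·BAC·CB·AAA·CB·CB·CB·BAC·CB·AAA·BAC·CB·AAA·AAA·BAC·CB·CB·CB·CB·CB·CB·BAC·CB·AAA·AAA·BAC·AAA·BAC·AAA·BAC·AAA·BAC·AAA·BAC·AAA·BAC·BAC·CB·AAA·AAA·BAC·CB·CB·CB·AAA·BAC·AAA·BAC·AAA·BAC·BAC·CB·AAA·AAA·BAC·CB·CB·CB·AAA·BAC·AAA·BAC·AAA·BAC·BAC·CB·AAA·AAA·BAC·CB·CB·CB
    A ↦ CB
    B ↦ BAC
    C ↦ AAA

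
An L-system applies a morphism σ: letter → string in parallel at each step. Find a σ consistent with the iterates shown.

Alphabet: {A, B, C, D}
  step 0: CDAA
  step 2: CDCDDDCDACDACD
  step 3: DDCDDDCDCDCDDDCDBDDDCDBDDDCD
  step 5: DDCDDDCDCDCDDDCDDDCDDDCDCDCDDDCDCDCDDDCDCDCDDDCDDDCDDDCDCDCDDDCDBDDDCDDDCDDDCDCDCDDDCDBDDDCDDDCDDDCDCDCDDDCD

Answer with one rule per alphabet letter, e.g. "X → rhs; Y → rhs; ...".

A->BD, B->A, C->DD, D->CD

  step 2 ⇒ step 3: CDCDDDCDACDACD ⇒ DD·CD·DD·CD·CD·CD·DD·CD·BD·DD·CD·BD·DD·CD
    A ↦ BD
    C ↦ DD
    D ↦ CD
    B ↦ A  (constrained at step 3)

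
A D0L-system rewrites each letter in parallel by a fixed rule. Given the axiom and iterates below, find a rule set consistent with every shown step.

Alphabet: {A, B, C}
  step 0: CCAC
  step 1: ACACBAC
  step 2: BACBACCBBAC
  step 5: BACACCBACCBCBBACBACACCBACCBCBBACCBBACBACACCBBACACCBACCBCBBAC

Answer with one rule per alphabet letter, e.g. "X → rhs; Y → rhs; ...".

  step 1 ⇒ step 2: ACACBAC ⇒ B·AC·B·AC·CB·B·AC
    A ↦ B
    B ↦ CB
    C ↦ AC

A->B, B->CB, C->AC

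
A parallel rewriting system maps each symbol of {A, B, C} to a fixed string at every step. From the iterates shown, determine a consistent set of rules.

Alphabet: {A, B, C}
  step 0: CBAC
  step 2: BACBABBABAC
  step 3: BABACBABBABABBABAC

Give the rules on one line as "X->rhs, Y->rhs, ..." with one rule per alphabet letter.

  step 2 ⇒ step 3: BACBABBABAC ⇒ BA·B·AC·BA·B·BA·BA·B·BA·B·AC
    A ↦ B
    B ↦ BA
    C ↦ AC

A->B, B->BA, C->AC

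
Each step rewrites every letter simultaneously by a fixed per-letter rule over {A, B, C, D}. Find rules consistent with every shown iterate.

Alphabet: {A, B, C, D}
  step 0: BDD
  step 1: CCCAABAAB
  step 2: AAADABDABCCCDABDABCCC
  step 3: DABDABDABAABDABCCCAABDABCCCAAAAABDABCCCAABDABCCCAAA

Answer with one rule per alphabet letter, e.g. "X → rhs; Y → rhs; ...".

  step 2 ⇒ step 3: AAADABDABCCCDABDABCCC ⇒ DAB·DAB·DAB·AAB·DAB·CCC·AAB·DAB·CCC·A·A·A·AAB·DAB·CCC·AAB·DAB·CCC·A·A·A
    A ↦ DAB
    B ↦ CCC
    C ↦ A
    D ↦ AAB

A->DAB, B->CCC, C->A, D->AAB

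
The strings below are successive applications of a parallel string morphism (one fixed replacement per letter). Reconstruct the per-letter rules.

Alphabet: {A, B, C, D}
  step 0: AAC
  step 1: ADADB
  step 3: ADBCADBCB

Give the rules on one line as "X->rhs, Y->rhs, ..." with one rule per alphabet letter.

A->AD, B->C, C->B, D->B

  step 0 ⇒ step 1: AAC ⇒ AD·AD·B
    A ↦ AD
    C ↦ B
    B ↦ C  (constrained at step 1)
    D ↦ B  (constrained at step 1)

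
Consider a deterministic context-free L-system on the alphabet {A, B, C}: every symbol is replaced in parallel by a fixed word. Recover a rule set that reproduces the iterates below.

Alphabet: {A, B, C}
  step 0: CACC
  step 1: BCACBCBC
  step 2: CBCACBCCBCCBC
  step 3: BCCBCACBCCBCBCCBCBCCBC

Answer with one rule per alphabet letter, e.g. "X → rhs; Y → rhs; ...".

A->AC, B->C, C->BC

  step 2 ⇒ step 3: CBCACBCCBCCBC ⇒ BC·C·BC·AC·BC·C·BC·BC·C·BC·BC·C·BC
    A ↦ AC
    B ↦ C
    C ↦ BC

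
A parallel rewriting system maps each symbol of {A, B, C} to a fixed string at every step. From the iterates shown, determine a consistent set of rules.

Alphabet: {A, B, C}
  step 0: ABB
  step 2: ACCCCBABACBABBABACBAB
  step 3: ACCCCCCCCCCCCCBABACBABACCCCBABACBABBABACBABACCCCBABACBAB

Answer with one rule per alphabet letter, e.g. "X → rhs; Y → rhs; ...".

  step 2 ⇒ step 3: ACCCCBABACBABBABACBAB ⇒ AC·CCC·CCC·CCC·CCC·BAB·AC·BAB·AC·CCC·BAB·AC·BAB·BAB·AC·BAB·AC·CCC·BAB·AC·BAB
    A ↦ AC
    B ↦ BAB
    C ↦ CCC

A->AC, B->BAB, C->CCC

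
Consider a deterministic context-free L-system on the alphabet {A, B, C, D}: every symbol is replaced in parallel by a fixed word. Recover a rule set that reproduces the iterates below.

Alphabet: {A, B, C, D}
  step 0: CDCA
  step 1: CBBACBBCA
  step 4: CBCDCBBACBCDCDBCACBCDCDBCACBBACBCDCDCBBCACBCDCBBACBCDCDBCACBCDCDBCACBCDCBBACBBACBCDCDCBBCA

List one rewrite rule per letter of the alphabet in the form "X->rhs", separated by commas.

A->BCA, B->CD, C->CB, D->BA

  step 0 ⇒ step 1: CDCA ⇒ CB·BA·CB·BCA
    A ↦ BCA
    C ↦ CB
    D ↦ BA
    B ↦ CD  (constrained at step 1)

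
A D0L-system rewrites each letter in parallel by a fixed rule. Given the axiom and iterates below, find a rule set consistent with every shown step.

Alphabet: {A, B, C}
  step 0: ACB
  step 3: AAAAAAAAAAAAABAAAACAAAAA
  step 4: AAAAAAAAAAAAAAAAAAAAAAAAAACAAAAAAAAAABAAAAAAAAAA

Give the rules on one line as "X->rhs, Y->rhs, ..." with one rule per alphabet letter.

A->AA, B->CA, C->AB

  step 3 ⇒ step 4: AAAAAAAAAAAAABAAAACAAAAA ⇒ AA·AA·AA·AA·AA·AA·AA·AA·AA·AA·AA·AA·AA·CA·AA·AA·AA·AA·AB·AA·AA·AA·AA·AA
    A ↦ AA
    B ↦ CA
    C ↦ AB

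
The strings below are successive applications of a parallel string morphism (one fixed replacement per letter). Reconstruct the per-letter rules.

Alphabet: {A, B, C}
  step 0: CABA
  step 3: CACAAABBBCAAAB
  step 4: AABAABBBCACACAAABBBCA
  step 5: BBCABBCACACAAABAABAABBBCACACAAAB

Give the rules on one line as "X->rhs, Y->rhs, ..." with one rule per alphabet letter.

A->B, B->CA, C->AA

  step 4 ⇒ step 5: AABAABBBCACACAAABBBCA ⇒ B·B·CA·B·B·CA·CA·CA·AA·B·AA·B·AA·B·B·B·CA·CA·CA·AA·B
    A ↦ B
    B ↦ CA
    C ↦ AA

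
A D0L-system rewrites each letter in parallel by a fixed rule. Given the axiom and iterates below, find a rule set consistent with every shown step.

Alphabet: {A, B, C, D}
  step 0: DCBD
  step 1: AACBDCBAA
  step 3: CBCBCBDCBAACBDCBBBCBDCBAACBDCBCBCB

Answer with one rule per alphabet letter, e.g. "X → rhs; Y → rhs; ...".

A->B, B->CB, C->CBD, D->AA

  step 0 ⇒ step 1: DCBD ⇒ AA·CBD·CB·AA
    B ↦ CB
    C ↦ CBD
    D ↦ AA
    A ↦ B  (constrained at step 1)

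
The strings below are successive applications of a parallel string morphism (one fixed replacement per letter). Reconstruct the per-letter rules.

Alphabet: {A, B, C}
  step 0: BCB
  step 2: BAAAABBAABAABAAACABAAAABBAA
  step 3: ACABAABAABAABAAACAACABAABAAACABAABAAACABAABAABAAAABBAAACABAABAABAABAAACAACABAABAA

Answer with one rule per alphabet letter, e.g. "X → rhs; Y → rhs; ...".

A->BAA, B->ACA, C->AAB

  step 2 ⇒ step 3: BAAAABBAABAABAAACABAAAABBAA ⇒ ACA·BAA·BAA·BAA·BAA·ACA·ACA·BAA·BAA·ACA·BAA·BAA·ACA·BAA·BAA·BAA·AAB·BAA·ACA·BAA·BAA·BAA·BAA·ACA·ACA·BAA·BAA
    A ↦ BAA
    B ↦ ACA
    C ↦ AAB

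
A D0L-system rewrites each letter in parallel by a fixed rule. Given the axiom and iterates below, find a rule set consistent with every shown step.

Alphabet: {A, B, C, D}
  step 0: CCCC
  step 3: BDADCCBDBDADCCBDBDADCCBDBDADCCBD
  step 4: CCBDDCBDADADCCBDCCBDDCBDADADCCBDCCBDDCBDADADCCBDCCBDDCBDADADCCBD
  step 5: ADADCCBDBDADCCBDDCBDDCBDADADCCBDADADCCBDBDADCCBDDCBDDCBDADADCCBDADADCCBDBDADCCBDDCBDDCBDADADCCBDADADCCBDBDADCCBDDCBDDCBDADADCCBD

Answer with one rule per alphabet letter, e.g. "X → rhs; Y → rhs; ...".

  step 4 ⇒ step 5: CCBDDCBDADADCCBDCCBDDCBDADADCCBDCCBDDCBDADADCCBDCCBDDCBDADADCCBD ⇒ AD·AD·CC·BD·BD·AD·CC·BD·DC·BD·DC·BD·AD·AD·CC·BD·AD·AD·CC·BD·BD·AD·CC·BD·DC·BD·DC·BD·AD·AD·CC·BD·AD·AD·CC·BD·BD·AD·CC·BD·DC·BD·DC·BD·AD·AD·CC·BD·AD·AD·CC·BD·BD·AD·CC·BD·DC·BD·DC·BD·AD·AD·CC·BD
    A ↦ DC
    B ↦ CC
    C ↦ AD
    D ↦ BD

A->DC, B->CC, C->AD, D->BD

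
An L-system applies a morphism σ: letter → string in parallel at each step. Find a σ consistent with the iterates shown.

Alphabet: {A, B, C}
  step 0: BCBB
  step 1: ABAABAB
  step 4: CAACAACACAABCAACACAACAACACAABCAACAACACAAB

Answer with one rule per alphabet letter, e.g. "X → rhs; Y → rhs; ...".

  step 0 ⇒ step 1: BCBB ⇒ AB·A·AB·AB
    B ↦ AB
    C ↦ A
    A ↦ CA  (constrained at step 1)

A->CA, B->AB, C->A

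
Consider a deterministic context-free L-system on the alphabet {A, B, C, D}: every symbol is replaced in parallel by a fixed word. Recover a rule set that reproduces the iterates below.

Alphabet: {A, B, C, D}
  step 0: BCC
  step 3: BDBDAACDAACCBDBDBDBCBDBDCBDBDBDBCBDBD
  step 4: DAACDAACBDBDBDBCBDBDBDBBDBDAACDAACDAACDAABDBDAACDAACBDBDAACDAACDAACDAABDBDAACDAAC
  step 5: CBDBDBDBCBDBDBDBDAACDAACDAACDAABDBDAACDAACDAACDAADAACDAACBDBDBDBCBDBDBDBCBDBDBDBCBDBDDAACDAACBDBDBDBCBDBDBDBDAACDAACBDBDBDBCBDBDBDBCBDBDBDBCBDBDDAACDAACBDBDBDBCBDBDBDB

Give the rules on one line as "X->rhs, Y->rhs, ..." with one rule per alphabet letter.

A->BD, B->DAA, C->BDB, D->C

  step 4 ⇒ step 5: DAACDAACBDBDBDBCBDBDBDBBDBDAACDAACDAACDAABDBDAACDAACBDBDAACDAACDAACDAABDBDAACDAAC ⇒ C·BD·BD·BDB·C·BD·BD·BDB·DAA·C·DAA·C·DAA·C·DAA·BDB·DAA·C·DAA·C·DAA·C·DAA·DAA·C·DAA·C·BD·BD·BDB·C·BD·BD·BDB·C·BD·BD·BDB·C·BD·BD·DAA·C·DAA·C·BD·BD·BDB·C·BD·BD·BDB·DAA·C·DAA·C·BD·BD·BDB·C·BD·BD·BDB·C·BD·BD·BDB·C·BD·BD·DAA·C·DAA·C·BD·BD·BDB·C·BD·BD·BDB
    A ↦ BD
    B ↦ DAA
    C ↦ BDB
    D ↦ C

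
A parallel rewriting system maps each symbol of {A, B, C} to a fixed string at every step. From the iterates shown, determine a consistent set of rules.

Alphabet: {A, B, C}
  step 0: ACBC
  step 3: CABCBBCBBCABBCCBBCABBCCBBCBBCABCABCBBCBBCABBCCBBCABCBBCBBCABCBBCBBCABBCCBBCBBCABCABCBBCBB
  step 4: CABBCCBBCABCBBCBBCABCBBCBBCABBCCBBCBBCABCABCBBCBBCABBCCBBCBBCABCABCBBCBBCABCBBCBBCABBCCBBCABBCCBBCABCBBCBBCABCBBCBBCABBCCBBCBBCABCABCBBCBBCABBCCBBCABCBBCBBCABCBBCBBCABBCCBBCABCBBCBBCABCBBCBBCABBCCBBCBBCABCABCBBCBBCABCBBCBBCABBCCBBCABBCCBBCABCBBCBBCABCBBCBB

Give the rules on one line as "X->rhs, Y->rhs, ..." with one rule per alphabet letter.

A->BC, B->CBB, C->CAB

  step 3 ⇒ step 4: CABCBBCBBCABBCCBBCABBCCBBCBBCABCABCBBCBBCABBCCBBCABCBBCBBCABCBBCBBCABBCCBBCBBCABCABCBBCBB ⇒ CAB·BC·CBB·CAB·CBB·CBB·CAB·CBB·CBB·CAB·BC·CBB·CBB·CAB·CAB·CBB·CBB·CAB·BC·CBB·CBB·CAB·CAB·CBB·CBB·CAB·CBB·CBB·CAB·BC·CBB·CAB·BC·CBB·CAB·CBB·CBB·CAB·CBB·CBB·CAB·BC·CBB·CBB·CAB·CAB·CBB·CBB·CAB·BC·CBB·CAB·CBB·CBB·CAB·CBB·CBB·CAB·BC·CBB·CAB·CBB·CBB·CAB·CBB·CBB·CAB·BC·CBB·CBB·CAB·CAB·CBB·CBB·CAB·CBB·CBB·CAB·BC·CBB·CAB·BC·CBB·CAB·CBB·CBB·CAB·CBB·CBB
    A ↦ BC
    B ↦ CBB
    C ↦ CAB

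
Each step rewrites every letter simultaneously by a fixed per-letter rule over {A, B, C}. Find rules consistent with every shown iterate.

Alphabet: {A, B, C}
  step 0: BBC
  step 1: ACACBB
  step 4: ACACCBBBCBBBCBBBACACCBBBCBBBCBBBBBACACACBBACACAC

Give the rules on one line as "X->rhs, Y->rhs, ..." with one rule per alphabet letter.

A->CB, B->AC, C->BB

  step 0 ⇒ step 1: BBC ⇒ AC·AC·BB
    B ↦ AC
    C ↦ BB
    A ↦ CB  (constrained at step 1)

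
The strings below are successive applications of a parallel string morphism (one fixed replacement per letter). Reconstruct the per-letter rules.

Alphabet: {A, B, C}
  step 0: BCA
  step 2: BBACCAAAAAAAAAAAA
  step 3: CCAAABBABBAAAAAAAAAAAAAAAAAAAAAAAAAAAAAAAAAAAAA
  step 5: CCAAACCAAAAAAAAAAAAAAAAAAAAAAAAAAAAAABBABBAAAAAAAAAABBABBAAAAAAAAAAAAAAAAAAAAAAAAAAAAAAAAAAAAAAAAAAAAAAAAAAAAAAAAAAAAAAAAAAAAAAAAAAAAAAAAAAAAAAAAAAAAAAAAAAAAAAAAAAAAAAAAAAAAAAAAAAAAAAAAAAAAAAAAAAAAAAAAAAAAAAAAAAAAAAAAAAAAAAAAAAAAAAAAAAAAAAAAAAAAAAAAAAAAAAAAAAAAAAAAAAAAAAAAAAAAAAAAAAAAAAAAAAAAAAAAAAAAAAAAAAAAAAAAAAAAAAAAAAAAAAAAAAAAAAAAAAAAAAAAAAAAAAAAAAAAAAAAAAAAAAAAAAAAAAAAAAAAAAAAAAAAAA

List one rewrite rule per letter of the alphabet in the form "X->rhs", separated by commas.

  step 2 ⇒ step 3: BBACCAAAAAAAAAAAA ⇒ C·C·AAA·BBA·BBA·AAA·AAA·AAA·AAA·AAA·AAA·AAA·AAA·AAA·AAA·AAA·AAA
    A ↦ AAA
    B ↦ C
    C ↦ BBA

A->AAA, B->C, C->BBA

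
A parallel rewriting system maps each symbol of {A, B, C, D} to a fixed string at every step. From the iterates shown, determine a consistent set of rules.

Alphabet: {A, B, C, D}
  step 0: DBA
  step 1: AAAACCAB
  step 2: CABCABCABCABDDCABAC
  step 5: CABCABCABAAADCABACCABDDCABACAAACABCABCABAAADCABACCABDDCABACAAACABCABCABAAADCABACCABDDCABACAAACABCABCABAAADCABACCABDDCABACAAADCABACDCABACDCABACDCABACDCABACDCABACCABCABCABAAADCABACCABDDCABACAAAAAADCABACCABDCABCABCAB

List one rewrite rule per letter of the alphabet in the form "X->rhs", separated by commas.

  step 1 ⇒ step 2: AAAACCAB ⇒ CAB·CAB·CAB·CAB·D·D·CAB·AC
    A ↦ CAB
    B ↦ AC
    C ↦ D
  step 0 ⇒ step 1: DBA ⇒ AAA·AC·CAB
    D ↦ AAA

A->CAB, B->AC, C->D, D->AAA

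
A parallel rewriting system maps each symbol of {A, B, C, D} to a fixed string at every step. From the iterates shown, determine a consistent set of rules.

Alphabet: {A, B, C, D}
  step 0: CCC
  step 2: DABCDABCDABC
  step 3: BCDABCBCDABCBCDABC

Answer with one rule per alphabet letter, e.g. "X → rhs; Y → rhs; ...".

A->C, B->DA, C->BC, D->B

  step 2 ⇒ step 3: DABCDABCDABC ⇒ B·C·DA·BC·B·C·DA·BC·B·C·DA·BC
    A ↦ C
    B ↦ DA
    C ↦ BC
    D ↦ B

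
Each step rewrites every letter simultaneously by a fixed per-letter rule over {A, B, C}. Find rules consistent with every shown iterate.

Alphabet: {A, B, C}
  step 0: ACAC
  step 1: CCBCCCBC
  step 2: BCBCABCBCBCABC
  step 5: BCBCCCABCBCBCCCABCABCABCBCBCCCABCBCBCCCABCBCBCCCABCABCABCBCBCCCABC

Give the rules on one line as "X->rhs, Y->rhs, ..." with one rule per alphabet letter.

  step 1 ⇒ step 2: CCBCCCBC ⇒ BC·BC·A·BC·BC·BC·A·BC
    B ↦ A
    C ↦ BC
  step 0 ⇒ step 1: ACAC ⇒ CC·BC·CC·BC
    A ↦ CC

A->CC, B->A, C->BC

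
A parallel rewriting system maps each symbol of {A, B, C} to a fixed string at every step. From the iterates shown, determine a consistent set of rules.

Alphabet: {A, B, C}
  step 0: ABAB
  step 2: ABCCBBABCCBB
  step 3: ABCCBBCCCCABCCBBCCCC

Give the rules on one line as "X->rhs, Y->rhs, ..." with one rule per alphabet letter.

A->AB, B->CC, C->B

  step 2 ⇒ step 3: ABCCBBABCCBB ⇒ AB·CC·B·B·CC·CC·AB·CC·B·B·CC·CC
    A ↦ AB
    B ↦ CC
    C ↦ B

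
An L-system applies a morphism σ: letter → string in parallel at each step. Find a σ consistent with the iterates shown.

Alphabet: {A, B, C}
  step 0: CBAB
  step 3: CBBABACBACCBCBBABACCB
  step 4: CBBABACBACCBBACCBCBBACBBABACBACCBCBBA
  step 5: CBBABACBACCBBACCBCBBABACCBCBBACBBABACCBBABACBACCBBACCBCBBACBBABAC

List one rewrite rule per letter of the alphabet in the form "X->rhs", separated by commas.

A->C, B->BA, C->CB

  step 4 ⇒ step 5: CBBABACBACCBBACCBCBBACBBABACBACCBCBBA ⇒ CB·BA·BA·C·BA·C·CB·BA·C·CB·CB·BA·BA·C·CB·CB·BA·CB·BA·BA·C·CB·BA·BA·C·BA·C·CB·BA·C·CB·CB·BA·CB·BA·BA·C
    A ↦ C
    B ↦ BA
    C ↦ CB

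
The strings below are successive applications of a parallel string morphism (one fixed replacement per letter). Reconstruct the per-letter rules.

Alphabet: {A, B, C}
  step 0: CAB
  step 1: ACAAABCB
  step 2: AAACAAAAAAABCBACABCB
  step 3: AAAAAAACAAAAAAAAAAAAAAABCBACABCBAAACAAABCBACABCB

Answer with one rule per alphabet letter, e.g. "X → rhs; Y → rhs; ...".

  step 2 ⇒ step 3: AAACAAAAAAABCBACABCB ⇒ AA·AA·AA·ACA·AA·AA·AA·AA·AA·AA·AA·BCB·ACA·BCB·AA·ACA·AA·BCB·ACA·BCB
    A ↦ AA
    B ↦ BCB
    C ↦ ACA

A->AA, B->BCB, C->ACA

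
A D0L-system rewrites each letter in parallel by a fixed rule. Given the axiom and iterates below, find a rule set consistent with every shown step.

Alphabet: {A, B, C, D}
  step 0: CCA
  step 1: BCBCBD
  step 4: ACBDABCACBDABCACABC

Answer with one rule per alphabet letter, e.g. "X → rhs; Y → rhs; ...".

  step 0 ⇒ step 1: CCA ⇒ BC·BC·BD
    A ↦ BD
    C ↦ BC
    B ↦ A  (constrained at step 1)
    D ↦ C  (constrained at step 1)

A->BD, B->A, C->BC, D->C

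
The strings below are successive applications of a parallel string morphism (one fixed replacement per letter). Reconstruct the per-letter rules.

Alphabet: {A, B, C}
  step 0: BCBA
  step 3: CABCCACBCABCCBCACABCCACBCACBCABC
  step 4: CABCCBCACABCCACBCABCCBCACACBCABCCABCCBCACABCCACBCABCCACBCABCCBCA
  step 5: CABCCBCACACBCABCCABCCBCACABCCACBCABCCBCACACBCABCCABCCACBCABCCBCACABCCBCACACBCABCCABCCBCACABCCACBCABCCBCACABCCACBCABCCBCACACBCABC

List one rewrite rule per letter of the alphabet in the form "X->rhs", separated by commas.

A->BC, B->CB, C->CA

  step 4 ⇒ step 5: CABCCBCACABCCACBCABCCBCACACBCABCCABCCBCACABCCACBCABCCACBCABCCBCA ⇒ CA·BC·CB·CA·CA·CB·CA·BC·CA·BC·CB·CA·CA·BC·CA·CB·CA·BC·CB·CA·CA·CB·CA·BC·CA·BC·CA·CB·CA·BC·CB·CA·CA·BC·CB·CA·CA·CB·CA·BC·CA·BC·CB·CA·CA·BC·CA·CB·CA·BC·CB·CA·CA·BC·CA·CB·CA·BC·CB·CA·CA·CB·CA·BC
    A ↦ BC
    B ↦ CB
    C ↦ CA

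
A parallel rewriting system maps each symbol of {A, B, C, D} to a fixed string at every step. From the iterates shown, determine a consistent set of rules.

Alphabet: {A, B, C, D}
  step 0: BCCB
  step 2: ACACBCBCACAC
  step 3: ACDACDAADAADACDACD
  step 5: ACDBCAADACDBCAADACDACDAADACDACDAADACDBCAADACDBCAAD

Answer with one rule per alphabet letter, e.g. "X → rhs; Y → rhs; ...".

  step 2 ⇒ step 3: ACACBCBCACAC ⇒ AC·D·AC·D·AA·D·AA·D·AC·D·AC·D
    A ↦ AC
    B ↦ AA
    C ↦ D
    D ↦ BC  (constrained at step 3)

A->AC, B->AA, C->D, D->BC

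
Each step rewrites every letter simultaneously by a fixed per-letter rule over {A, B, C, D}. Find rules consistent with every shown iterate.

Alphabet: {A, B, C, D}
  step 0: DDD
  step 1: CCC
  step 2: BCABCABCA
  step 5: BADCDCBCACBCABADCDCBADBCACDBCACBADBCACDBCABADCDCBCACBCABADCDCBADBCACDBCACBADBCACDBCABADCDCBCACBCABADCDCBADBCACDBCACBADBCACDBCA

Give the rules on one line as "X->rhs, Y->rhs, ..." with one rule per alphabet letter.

A->CD, B->BAD, C->BCA, D->C

  step 1 ⇒ step 2: CCC ⇒ BCA·BCA·BCA
    C ↦ BCA
    A ↦ CD  (constrained at step 2)
    B ↦ BAD  (constrained at step 2)
  step 0 ⇒ step 1: DDD ⇒ C·C·C
    D ↦ C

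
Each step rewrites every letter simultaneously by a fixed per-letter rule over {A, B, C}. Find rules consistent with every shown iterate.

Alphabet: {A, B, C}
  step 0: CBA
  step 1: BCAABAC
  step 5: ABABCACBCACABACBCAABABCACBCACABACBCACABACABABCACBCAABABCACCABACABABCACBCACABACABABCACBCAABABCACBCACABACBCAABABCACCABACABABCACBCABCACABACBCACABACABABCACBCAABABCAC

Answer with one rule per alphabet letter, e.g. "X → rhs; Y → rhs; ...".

  step 0 ⇒ step 1: CBA ⇒ BCA·ABA·C
    A ↦ C
    B ↦ ABA
    C ↦ BCA

A->C, B->ABA, C->BCA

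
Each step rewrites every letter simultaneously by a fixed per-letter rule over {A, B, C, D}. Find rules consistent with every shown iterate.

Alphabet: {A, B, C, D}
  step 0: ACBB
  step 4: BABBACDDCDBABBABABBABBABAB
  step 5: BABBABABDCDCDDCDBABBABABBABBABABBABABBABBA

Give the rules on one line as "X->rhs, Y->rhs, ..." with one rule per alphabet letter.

  step 4 ⇒ step 5: BABBACDDCDBABBABABBABBABAB ⇒ BA·B·BA·BA·B·D·CD·CD·D·CD·BA·B·BA·BA·B·BA·B·BA·BA·B·BA·BA·B·BA·B·BA
    A ↦ B
    B ↦ BA
    C ↦ D
    D ↦ CD

A->B, B->BA, C->D, D->CD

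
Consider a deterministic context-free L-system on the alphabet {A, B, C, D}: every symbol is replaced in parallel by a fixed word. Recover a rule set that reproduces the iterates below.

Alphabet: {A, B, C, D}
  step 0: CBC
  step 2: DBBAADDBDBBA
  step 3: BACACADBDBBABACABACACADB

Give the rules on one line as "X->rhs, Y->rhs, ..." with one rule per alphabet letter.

  step 2 ⇒ step 3: DBBAADDBDBBA ⇒ BA·CA·CA·DB·DB·BA·BA·CA·BA·CA·CA·DB
    A ↦ DB
    B ↦ CA
    D ↦ BA
    C ↦ AD  (constrained at step 0)

A->DB, B->CA, C->AD, D->BA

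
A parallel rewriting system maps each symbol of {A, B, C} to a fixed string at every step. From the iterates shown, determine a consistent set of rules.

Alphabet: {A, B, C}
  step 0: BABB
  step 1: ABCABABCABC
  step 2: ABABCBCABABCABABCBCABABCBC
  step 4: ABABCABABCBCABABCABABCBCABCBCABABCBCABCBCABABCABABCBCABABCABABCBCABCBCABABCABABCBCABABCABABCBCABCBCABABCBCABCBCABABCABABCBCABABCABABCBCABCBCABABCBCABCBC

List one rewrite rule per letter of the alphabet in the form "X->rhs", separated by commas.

A->AB, B->ABC, C->BC

  step 1 ⇒ step 2: ABCABABCABC ⇒ AB·ABC·BC·AB·ABC·AB·ABC·BC·AB·ABC·BC
    A ↦ AB
    B ↦ ABC
    C ↦ BC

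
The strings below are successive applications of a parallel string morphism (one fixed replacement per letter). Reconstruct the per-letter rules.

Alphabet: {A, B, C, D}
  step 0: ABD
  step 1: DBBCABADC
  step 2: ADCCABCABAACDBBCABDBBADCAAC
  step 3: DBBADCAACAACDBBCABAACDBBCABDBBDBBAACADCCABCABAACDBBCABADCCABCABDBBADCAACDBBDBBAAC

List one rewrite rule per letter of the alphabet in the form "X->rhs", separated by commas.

  step 2 ⇒ step 3: ADCCABCABAACDBBCABDBBADCAAC ⇒ DBB·ADC·AAC·AAC·DBB·CAB·AAC·DBB·CAB·DBB·DBB·AAC·ADC·CAB·CAB·AAC·DBB·CAB·ADC·CAB·CAB·DBB·ADC·AAC·DBB·DBB·AAC
    A ↦ DBB
    B ↦ CAB
    C ↦ AAC
    D ↦ ADC

A->DBB, B->CAB, C->AAC, D->ADC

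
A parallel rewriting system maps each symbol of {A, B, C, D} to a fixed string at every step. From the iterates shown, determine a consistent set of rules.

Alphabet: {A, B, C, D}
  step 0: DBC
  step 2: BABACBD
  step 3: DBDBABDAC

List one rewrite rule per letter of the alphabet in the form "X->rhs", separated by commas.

  step 2 ⇒ step 3: BABACBD ⇒ D·B·D·B·AB·D·AC
    A ↦ B
    B ↦ D
    C ↦ AB
    D ↦ AC

A->B, B->D, C->AB, D->AC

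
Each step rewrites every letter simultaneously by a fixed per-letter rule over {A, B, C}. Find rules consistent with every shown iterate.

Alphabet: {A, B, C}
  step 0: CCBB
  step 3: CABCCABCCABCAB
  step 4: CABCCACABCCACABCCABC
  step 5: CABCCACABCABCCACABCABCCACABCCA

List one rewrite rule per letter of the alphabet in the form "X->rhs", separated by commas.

  step 4 ⇒ step 5: CABCCACABCCACABCCABC ⇒ CA·B·C·CA·CA·B·CA·B·C·CA·CA·B·CA·B·C·CA·CA·B·C·CA
    A ↦ B
    B ↦ C
    C ↦ CA

A->B, B->C, C->CA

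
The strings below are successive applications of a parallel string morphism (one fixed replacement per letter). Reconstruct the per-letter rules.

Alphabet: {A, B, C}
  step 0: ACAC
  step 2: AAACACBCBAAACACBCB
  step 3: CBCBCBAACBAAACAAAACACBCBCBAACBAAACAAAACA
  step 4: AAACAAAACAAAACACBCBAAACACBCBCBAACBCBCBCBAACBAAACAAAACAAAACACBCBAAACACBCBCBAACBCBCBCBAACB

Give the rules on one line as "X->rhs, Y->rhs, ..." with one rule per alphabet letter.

A->CB, B->ACA, C->AA

  step 3 ⇒ step 4: CBCBCBAACBAAACAAAACACBCBCBAACBAAACAAAACA ⇒ AA·ACA·AA·ACA·AA·ACA·CB·CB·AA·ACA·CB·CB·CB·AA·CB·CB·CB·CB·AA·CB·AA·ACA·AA·ACA·AA·ACA·CB·CB·AA·ACA·CB·CB·CB·AA·CB·CB·CB·CB·AA·CB
    A ↦ CB
    B ↦ ACA
    C ↦ AA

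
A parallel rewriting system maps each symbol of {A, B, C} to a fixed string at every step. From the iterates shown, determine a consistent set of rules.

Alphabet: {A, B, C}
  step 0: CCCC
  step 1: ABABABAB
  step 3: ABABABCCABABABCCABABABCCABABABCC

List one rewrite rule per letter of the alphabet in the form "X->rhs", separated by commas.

  step 0 ⇒ step 1: CCCC ⇒ AB·AB·AB·AB
    C ↦ AB
    A ↦ CC  (constrained at step 1)
    B ↦ CA  (constrained at step 1)

A->CC, B->CA, C->AB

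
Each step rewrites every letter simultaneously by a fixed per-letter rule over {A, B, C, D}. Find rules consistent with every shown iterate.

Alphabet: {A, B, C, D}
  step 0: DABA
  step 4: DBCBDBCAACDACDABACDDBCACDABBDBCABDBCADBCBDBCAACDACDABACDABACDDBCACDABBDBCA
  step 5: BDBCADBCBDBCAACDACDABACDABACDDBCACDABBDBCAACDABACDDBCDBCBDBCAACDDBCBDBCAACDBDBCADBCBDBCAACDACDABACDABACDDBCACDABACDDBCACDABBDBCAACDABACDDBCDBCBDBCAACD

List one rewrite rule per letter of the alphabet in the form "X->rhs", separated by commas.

A->ACD, B->DBC, C->A, D->B

  step 4 ⇒ step 5: DBCBDBCAACDACDABACDDBCACDABBDBCABDBCADBCBDBCAACDACDABACDABACDDBCACDABBDBCA ⇒ B·DBC·A·DBC·B·DBC·A·ACD·ACD·A·B·ACD·A·B·ACD·DBC·ACD·A·B·B·DBC·A·ACD·A·B·ACD·DBC·DBC·B·DBC·A·ACD·DBC·B·DBC·A·ACD·B·DBC·A·DBC·B·DBC·A·ACD·ACD·A·B·ACD·A·B·ACD·DBC·ACD·A·B·ACD·DBC·ACD·A·B·B·DBC·A·ACD·A·B·ACD·DBC·DBC·B·DBC·A·ACD
    A ↦ ACD
    B ↦ DBC
    C ↦ A
    D ↦ B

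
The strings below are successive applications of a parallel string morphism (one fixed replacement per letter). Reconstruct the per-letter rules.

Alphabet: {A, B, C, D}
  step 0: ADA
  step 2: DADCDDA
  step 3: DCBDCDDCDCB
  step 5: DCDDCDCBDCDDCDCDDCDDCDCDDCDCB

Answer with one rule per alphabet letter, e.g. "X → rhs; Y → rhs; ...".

A->B, B->DA, C->D, D->DC

  step 2 ⇒ step 3: DADCDDA ⇒ DC·B·DC·D·DC·DC·B
    A ↦ B
    C ↦ D
    D ↦ DC
    B ↦ DA  (constrained at step 3)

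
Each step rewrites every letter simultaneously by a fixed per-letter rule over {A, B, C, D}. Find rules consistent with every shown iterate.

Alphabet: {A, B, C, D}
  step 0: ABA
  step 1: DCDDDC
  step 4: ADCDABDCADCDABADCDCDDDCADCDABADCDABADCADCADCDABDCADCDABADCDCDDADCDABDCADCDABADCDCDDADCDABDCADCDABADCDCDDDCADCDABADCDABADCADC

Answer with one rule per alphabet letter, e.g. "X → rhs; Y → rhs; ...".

A->DC, B->DD, C->DAB, D->ADC

  step 0 ⇒ step 1: ABA ⇒ DC·DD·DC
    A ↦ DC
    B ↦ DD
    C ↦ DAB  (constrained at step 1)
    D ↦ ADC  (constrained at step 1)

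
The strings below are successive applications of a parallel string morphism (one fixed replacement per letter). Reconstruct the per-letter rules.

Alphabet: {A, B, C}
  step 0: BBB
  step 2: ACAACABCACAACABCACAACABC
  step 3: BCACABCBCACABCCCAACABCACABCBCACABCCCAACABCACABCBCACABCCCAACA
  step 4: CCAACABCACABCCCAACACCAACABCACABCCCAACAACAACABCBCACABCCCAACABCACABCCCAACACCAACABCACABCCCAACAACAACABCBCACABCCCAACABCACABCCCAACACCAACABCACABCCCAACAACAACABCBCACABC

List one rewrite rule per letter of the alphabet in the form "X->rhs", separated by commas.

A->BC, B->CCA, C->ACA

  step 3 ⇒ step 4: BCACABCBCACABCCCAACABCACABCBCACABCCCAACABCACABCBCACABCCCAACA ⇒ CCA·ACA·BC·ACA·BC·CCA·ACA·CCA·ACA·BC·ACA·BC·CCA·ACA·ACA·ACA·BC·BC·ACA·BC·CCA·ACA·BC·ACA·BC·CCA·ACA·CCA·ACA·BC·ACA·BC·CCA·ACA·ACA·ACA·BC·BC·ACA·BC·CCA·ACA·BC·ACA·BC·CCA·ACA·CCA·ACA·BC·ACA·BC·CCA·ACA·ACA·ACA·BC·BC·ACA·BC
    A ↦ BC
    B ↦ CCA
    C ↦ ACA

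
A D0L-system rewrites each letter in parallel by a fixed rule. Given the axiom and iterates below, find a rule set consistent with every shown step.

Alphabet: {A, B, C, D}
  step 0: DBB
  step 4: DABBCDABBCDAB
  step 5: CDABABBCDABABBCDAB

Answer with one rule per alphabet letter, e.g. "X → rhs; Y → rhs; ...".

A->D, B->AB, C->B, D->C

  step 4 ⇒ step 5: DABBCDABBCDAB ⇒ C·D·AB·AB·B·C·D·AB·AB·B·C·D·AB
    A ↦ D
    B ↦ AB
    C ↦ B
    D ↦ C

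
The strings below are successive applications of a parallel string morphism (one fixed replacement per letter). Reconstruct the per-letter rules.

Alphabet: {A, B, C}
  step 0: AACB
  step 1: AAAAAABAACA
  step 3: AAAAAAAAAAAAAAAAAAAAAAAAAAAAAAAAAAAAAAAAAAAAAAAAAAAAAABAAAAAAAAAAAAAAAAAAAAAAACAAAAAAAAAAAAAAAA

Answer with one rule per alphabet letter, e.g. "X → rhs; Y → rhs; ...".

A->AAA, B->CA, C->BAA

  step 0 ⇒ step 1: AACB ⇒ AAA·AAA·BAA·CA
    A ↦ AAA
    B ↦ CA
    C ↦ BAA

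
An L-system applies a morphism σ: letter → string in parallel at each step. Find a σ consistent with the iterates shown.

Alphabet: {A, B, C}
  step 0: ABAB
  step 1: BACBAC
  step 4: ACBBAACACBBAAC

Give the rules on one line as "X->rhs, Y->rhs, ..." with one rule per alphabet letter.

  step 0 ⇒ step 1: ABAB ⇒ B·AC·B·AC
    A ↦ B
    B ↦ AC
    C ↦ A  (constrained at step 1)

A->B, B->AC, C->A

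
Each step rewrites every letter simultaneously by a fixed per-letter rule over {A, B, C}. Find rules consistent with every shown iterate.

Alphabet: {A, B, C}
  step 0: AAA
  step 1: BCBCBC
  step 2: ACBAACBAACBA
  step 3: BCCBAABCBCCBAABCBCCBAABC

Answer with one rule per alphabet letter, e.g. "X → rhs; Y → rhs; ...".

A->BC, B->A, C->CBA

  step 2 ⇒ step 3: ACBAACBAACBA ⇒ BC·CBA·A·BC·BC·CBA·A·BC·BC·CBA·A·BC
    A ↦ BC
    B ↦ A
    C ↦ CBA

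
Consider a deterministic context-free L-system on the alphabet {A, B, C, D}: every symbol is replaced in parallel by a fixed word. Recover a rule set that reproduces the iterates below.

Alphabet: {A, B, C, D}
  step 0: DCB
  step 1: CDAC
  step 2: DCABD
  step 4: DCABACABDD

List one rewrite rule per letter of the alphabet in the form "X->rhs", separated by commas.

A->AB, B->AC, C->D, D->C

  step 1 ⇒ step 2: CDAC ⇒ D·C·AB·D
    A ↦ AB
    C ↦ D
    D ↦ C
  step 0 ⇒ step 1: DCB ⇒ C·D·AC
    B ↦ AC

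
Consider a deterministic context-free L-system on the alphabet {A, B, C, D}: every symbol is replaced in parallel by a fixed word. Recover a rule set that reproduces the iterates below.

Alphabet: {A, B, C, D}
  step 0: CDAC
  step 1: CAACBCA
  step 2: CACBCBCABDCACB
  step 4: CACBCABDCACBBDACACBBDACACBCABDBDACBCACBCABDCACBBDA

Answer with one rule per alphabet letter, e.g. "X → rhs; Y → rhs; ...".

A->CB, B->BD, C->CA, D->A

  step 1 ⇒ step 2: CAACBCA ⇒ CA·CB·CB·CA·BD·CA·CB
    A ↦ CB
    B ↦ BD
    C ↦ CA
  step 0 ⇒ step 1: CDAC ⇒ CA·A·CB·CA
    D ↦ A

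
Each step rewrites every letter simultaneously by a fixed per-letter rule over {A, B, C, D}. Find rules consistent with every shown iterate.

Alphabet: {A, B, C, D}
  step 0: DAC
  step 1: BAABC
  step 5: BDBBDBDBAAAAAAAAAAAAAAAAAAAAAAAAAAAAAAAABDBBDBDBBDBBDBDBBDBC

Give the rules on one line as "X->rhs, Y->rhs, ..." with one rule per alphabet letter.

A->AA, B->BD, C->BC, D->B

  step 0 ⇒ step 1: DAC ⇒ B·AA·BC
    A ↦ AA
    C ↦ BC
    D ↦ B
    B ↦ BD  (constrained at step 1)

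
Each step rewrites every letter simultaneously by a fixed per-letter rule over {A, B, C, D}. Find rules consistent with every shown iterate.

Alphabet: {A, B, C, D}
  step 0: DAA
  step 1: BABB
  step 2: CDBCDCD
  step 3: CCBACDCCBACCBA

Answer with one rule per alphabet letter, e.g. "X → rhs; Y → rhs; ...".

  step 2 ⇒ step 3: CDBCDCD ⇒ CC·BA·CD·CC·BA·CC·BA
    B ↦ CD
    C ↦ CC
    D ↦ BA
  step 0 ⇒ step 1: DAA ⇒ BA·B·B
    A ↦ B

A->B, B->CD, C->CC, D->BA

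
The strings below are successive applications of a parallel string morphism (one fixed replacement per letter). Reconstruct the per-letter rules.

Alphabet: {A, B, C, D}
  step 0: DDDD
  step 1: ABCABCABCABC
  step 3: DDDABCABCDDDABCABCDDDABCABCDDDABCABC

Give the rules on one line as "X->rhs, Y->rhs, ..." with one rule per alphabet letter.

  step 0 ⇒ step 1: DDDD ⇒ ABC·ABC·ABC·ABC
    D ↦ ABC
    A ↦ CBC  (constrained at step 1)
    B ↦ D  (constrained at step 1)
    C ↦ D  (constrained at step 1)

A->CBC, B->D, C->D, D->ABC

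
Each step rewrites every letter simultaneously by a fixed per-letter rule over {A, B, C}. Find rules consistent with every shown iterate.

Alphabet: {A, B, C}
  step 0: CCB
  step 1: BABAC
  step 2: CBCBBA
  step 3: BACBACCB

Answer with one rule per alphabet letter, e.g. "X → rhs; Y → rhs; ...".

A->B, B->C, C->BA

  step 2 ⇒ step 3: CBCBBA ⇒ BA·C·BA·C·C·B
    A ↦ B
    B ↦ C
    C ↦ BA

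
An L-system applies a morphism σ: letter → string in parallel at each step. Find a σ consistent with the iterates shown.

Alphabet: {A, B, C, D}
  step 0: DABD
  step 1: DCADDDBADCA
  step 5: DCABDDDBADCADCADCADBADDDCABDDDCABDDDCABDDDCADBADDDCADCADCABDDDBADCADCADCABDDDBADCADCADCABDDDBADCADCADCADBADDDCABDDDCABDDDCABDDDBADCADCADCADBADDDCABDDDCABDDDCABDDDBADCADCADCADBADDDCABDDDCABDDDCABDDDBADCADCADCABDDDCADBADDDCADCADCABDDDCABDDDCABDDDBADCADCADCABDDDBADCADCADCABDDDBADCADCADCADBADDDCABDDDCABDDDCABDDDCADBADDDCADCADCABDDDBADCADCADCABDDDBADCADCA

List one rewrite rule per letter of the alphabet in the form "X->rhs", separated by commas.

  step 0 ⇒ step 1: DABD ⇒ DCA·DD·DBA·DCA
    A ↦ DD
    B ↦ DBA
    D ↦ DCA
    C ↦ B  (constrained at step 1)

A->DD, B->DBA, C->B, D->DCA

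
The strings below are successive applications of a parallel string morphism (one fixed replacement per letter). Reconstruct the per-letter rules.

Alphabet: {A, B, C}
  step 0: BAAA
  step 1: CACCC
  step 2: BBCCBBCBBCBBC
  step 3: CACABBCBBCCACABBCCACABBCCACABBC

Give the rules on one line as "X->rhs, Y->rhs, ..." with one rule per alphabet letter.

  step 2 ⇒ step 3: BBCCBBCBBCBBC ⇒ CA·CA·BBC·BBC·CA·CA·BBC·CA·CA·BBC·CA·CA·BBC
    B ↦ CA
    C ↦ BBC
  step 0 ⇒ step 1: BAAA ⇒ CA·C·C·C
    A ↦ C

A->C, B->CA, C->BBC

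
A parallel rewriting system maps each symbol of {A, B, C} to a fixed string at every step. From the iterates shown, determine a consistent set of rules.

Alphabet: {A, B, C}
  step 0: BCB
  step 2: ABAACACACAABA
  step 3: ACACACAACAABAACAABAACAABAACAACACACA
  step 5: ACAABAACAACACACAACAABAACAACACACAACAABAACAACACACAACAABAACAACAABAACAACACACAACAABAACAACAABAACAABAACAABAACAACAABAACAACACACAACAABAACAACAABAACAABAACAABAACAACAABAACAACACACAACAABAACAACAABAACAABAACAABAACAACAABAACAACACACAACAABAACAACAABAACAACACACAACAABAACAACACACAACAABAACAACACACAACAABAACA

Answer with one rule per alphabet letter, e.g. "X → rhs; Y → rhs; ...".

A->ACA, B->C, C->ABA

  step 2 ⇒ step 3: ABAACACACAABA ⇒ ACA·C·ACA·ACA·ABA·ACA·ABA·ACA·ABA·ACA·ACA·C·ACA
    A ↦ ACA
    B ↦ C
    C ↦ ABA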